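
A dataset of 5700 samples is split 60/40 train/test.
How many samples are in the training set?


Test set = 5700 * 40% = 2280. Training set = 5700 - 2280 = 3420.

3420


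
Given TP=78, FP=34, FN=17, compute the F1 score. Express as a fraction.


Precision = 78/112 = 39/56. Recall = 78/95 = 78/95. F1 = 2*P*R/(P+R) = 52/69.

52/69


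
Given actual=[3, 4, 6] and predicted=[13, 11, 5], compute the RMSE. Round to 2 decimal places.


MSE = 50.0000. RMSE = sqrt(50.0000) = 7.07.

7.07


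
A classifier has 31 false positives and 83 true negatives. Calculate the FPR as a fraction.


FPR = FP / (FP + TN) = 31 / 114 = 31/114.

31/114


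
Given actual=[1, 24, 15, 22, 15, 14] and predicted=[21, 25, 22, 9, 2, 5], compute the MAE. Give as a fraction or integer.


MAE = (1/6) * (|1-21|=20 + |24-25|=1 + |15-22|=7 + |22-9|=13 + |15-2|=13 + |14-5|=9). Sum = 63. MAE = 21/2.

21/2


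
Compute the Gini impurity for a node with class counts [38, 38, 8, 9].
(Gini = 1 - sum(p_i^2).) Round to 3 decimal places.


Total = 93. Proportions: 38/93, 38/93, 8/93, 9/93. sum(p_i^2) = 0.3507. Gini = 1 - 0.3507 = 0.6493, which rounds to 0.649.

0.649


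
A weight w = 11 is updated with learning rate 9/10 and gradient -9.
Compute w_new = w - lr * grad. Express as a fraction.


w_new = 11 - 9/10 * -9 = 11 - -81/10 = 191/10.

191/10


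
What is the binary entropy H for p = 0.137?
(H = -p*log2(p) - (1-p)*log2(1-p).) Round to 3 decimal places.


H = -0.137*log2(0.137) - 0.863*log2(0.863) = 0.576.

0.576


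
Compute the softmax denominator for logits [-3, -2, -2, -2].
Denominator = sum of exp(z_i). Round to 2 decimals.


Denom = e^-3=0.0498 + e^-2=0.1353 + e^-2=0.1353 + e^-2=0.1353. Sum = 0.4557, which rounds to 0.46.

0.46


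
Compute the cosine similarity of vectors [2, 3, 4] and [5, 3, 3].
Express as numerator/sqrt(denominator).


dot = 31. |a|^2 = 29, |b|^2 = 43. cos = 31/sqrt(1247).

31/sqrt(1247)


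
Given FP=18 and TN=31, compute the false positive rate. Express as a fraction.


FPR = FP / (FP + TN) = 18 / 49 = 18/49.

18/49


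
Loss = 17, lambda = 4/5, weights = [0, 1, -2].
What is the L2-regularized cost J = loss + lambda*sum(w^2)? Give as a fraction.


L2 sq norm = sum(w^2) = 5. J = 17 + 4/5 * 5 = 21.

21


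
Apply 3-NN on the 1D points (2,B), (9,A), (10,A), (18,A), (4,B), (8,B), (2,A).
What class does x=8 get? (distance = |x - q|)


Distances: |2-8|=6, |9-8|=1, |10-8|=2, |18-8|=10, |4-8|=4, |8-8|=0, |2-8|=6. 3 nearest: (8,B), (9,A), (10,A). Counts: {'B': 1, 'A': 2}. Majority class: A.

A


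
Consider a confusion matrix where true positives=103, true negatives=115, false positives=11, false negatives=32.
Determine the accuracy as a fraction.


Accuracy = (TP + TN) / (TP + TN + FP + FN) = (103 + 115) / 261 = 218/261.

218/261


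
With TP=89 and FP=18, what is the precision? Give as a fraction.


Precision = TP / (TP + FP) = 89 / 107 = 89/107.

89/107


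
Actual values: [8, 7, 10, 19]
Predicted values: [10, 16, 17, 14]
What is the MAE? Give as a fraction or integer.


MAE = (1/4) * (|8-10|=2 + |7-16|=9 + |10-17|=7 + |19-14|=5). Sum = 23. MAE = 23/4.

23/4


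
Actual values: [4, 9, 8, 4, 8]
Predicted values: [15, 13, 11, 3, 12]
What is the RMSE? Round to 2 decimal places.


MSE = 32.6000. RMSE = sqrt(32.6000) = 5.71.

5.71


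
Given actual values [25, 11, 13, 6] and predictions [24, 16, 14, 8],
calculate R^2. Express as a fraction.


Mean(y) = 55/4. SS_res = 31. SS_tot = 779/4. R^2 = 1 - 31/(779/4) = 655/779.

655/779


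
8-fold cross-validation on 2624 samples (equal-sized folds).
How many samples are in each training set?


Each validation fold has 2624/8 = 328 samples. Training set = 2624 - 328 = 2296.

2296


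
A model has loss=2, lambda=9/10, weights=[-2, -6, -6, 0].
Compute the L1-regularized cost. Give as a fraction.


L1 norm = sum(|w|) = 14. J = 2 + 9/10 * 14 = 73/5.

73/5


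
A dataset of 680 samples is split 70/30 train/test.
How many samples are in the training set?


Test set = 680 * 30% = 204. Training set = 680 - 204 = 476.

476


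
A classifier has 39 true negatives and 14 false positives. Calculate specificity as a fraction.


Specificity = TN / (TN + FP) = 39 / 53 = 39/53.

39/53


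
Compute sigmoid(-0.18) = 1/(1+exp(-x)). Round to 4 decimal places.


sigma(-0.18) = 1/(1+e^(0.18)) = 1/(1+1.197217) = 1/2.197217 = 0.4551.

0.4551


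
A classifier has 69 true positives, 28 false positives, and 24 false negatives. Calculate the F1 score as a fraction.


Precision = 69/97 = 69/97. Recall = 69/93 = 23/31. F1 = 2*P*R/(P+R) = 69/95.

69/95


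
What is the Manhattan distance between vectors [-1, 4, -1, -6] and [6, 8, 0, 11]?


d = sum of absolute differences: |-1-6|=7 + |4-8|=4 + |-1-0|=1 + |-6-11|=17 = 29.

29


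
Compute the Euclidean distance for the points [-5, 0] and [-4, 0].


d = sqrt(sum of squared differences). (-5--4)^2=1, (0-0)^2=0. Sum = 1.

1


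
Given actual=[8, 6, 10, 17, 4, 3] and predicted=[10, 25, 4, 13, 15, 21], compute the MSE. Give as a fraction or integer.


MSE = (1/6) * ((8-10)^2=4 + (6-25)^2=361 + (10-4)^2=36 + (17-13)^2=16 + (4-15)^2=121 + (3-21)^2=324). Sum = 862. MSE = 431/3.

431/3


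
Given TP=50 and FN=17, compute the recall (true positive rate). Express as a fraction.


Recall = TP / (TP + FN) = 50 / 67 = 50/67.

50/67


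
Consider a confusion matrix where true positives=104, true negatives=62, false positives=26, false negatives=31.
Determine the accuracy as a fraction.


Accuracy = (TP + TN) / (TP + TN + FP + FN) = (104 + 62) / 223 = 166/223.

166/223


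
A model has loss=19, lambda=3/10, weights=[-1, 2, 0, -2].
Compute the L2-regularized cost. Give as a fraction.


L2 sq norm = sum(w^2) = 9. J = 19 + 3/10 * 9 = 217/10.

217/10


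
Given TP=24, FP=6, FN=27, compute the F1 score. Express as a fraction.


Precision = 24/30 = 4/5. Recall = 24/51 = 8/17. F1 = 2*P*R/(P+R) = 16/27.

16/27


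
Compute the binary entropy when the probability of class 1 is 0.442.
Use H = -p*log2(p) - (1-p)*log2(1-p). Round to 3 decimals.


H = -0.442*log2(0.442) - 0.558*log2(0.558) = 0.990.

0.990


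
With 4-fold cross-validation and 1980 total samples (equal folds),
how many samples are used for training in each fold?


Each validation fold has 1980/4 = 495 samples. Training set = 1980 - 495 = 1485.

1485


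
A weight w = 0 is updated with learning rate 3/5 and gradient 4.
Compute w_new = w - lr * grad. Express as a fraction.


w_new = 0 - 3/5 * 4 = 0 - 12/5 = -12/5.

-12/5


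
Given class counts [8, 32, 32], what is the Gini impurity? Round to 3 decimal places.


Total = 72. Proportions: 8/72, 32/72, 32/72. sum(p_i^2) = 0.4074. Gini = 1 - 0.4074 = 0.5926, which rounds to 0.593.

0.593


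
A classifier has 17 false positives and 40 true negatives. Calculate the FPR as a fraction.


FPR = FP / (FP + TN) = 17 / 57 = 17/57.

17/57


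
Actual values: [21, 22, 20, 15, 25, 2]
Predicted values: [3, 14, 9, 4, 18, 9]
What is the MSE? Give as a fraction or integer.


MSE = (1/6) * ((21-3)^2=324 + (22-14)^2=64 + (20-9)^2=121 + (15-4)^2=121 + (25-18)^2=49 + (2-9)^2=49). Sum = 728. MSE = 364/3.

364/3


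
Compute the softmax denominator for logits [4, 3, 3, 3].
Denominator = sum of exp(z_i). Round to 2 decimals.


Denom = e^4=54.5982 + e^3=20.0855 + e^3=20.0855 + e^3=20.0855. Sum = 114.8547, which rounds to 114.85.

114.85


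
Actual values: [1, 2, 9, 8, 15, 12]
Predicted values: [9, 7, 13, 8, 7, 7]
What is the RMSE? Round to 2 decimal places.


MSE = 32.3333. RMSE = sqrt(32.3333) = 5.69.

5.69


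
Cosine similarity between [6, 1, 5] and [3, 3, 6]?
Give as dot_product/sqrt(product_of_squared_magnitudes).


dot = 51. |a|^2 = 62, |b|^2 = 54. cos = 51/sqrt(3348).

51/sqrt(3348)


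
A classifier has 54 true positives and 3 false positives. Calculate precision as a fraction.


Precision = TP / (TP + FP) = 54 / 57 = 18/19.

18/19


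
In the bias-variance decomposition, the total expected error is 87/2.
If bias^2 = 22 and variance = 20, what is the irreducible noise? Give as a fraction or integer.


Total error = bias^2 + variance + irreducible noise. So irreducible noise = 87/2 - 22 - 20 = 3/2.

3/2


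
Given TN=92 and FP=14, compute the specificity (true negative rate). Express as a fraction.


Specificity = TN / (TN + FP) = 92 / 106 = 46/53.

46/53


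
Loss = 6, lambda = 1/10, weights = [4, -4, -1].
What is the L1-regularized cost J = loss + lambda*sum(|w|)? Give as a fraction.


L1 norm = sum(|w|) = 9. J = 6 + 1/10 * 9 = 69/10.

69/10


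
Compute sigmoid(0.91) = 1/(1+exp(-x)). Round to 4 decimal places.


sigma(0.91) = 1/(1+e^(-0.91)) = 1/(1+0.402524) = 1/1.402524 = 0.7130.

0.7130


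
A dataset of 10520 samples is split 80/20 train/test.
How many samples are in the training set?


Test set = 10520 * 20% = 2104. Training set = 10520 - 2104 = 8416.

8416


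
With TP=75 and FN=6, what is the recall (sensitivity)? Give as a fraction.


Recall = TP / (TP + FN) = 75 / 81 = 25/27.

25/27


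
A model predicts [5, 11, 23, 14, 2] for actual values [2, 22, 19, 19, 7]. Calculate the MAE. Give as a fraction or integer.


MAE = (1/5) * (|2-5|=3 + |22-11|=11 + |19-23|=4 + |19-14|=5 + |7-2|=5). Sum = 28. MAE = 28/5.

28/5


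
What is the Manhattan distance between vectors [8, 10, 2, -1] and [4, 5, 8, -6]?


d = sum of absolute differences: |8-4|=4 + |10-5|=5 + |2-8|=6 + |-1--6|=5 = 20.

20


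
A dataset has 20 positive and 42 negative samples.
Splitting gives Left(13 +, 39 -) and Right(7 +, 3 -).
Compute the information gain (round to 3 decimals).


H(parent) = 0.9072. H(left) = 0.8113, H(right) = 0.8813. Weighted = (52/62)*0.8113 + (10/62)*0.8813 = 0.8226. IG = 0.9072 - 0.8226 = 0.0846, which rounds to 0.085.

0.085


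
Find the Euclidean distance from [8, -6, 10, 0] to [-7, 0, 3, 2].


d = sqrt(sum of squared differences). (8--7)^2=225, (-6-0)^2=36, (10-3)^2=49, (0-2)^2=4. Sum = 314.

sqrt(314)


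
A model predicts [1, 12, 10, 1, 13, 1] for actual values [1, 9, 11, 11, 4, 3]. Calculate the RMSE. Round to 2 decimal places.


MSE = 32.5000. RMSE = sqrt(32.5000) = 5.70.

5.70


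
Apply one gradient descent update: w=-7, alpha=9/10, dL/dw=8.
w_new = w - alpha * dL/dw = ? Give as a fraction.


w_new = -7 - 9/10 * 8 = -7 - 36/5 = -71/5.

-71/5


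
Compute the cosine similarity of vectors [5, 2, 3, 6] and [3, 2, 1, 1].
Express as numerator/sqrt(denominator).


dot = 28. |a|^2 = 74, |b|^2 = 15. cos = 28/sqrt(1110).

28/sqrt(1110)


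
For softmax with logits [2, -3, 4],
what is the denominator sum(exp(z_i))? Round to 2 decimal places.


Denom = e^2=7.3891 + e^-3=0.0498 + e^4=54.5982. Sum = 62.0371, which rounds to 62.04.

62.04


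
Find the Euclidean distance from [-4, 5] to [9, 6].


d = sqrt(sum of squared differences). (-4-9)^2=169, (5-6)^2=1. Sum = 170.

sqrt(170)


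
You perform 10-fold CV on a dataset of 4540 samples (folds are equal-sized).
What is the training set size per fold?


Each validation fold has 4540/10 = 454 samples. Training set = 4540 - 454 = 4086.

4086


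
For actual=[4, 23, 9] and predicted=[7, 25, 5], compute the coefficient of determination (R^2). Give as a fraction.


Mean(y) = 12. SS_res = 29. SS_tot = 194. R^2 = 1 - 29/(194) = 165/194.

165/194


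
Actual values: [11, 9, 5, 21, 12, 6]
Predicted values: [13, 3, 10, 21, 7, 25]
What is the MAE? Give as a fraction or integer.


MAE = (1/6) * (|11-13|=2 + |9-3|=6 + |5-10|=5 + |21-21|=0 + |12-7|=5 + |6-25|=19). Sum = 37. MAE = 37/6.

37/6


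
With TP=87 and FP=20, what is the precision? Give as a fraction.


Precision = TP / (TP + FP) = 87 / 107 = 87/107.

87/107


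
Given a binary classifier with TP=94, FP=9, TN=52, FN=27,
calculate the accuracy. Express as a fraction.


Accuracy = (TP + TN) / (TP + TN + FP + FN) = (94 + 52) / 182 = 73/91.

73/91


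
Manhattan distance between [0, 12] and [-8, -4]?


d = sum of absolute differences: |0--8|=8 + |12--4|=16 = 24.

24


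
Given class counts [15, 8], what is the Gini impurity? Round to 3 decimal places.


Total = 23. Proportions: 15/23, 8/23. sum(p_i^2) = 0.5463. Gini = 1 - 0.5463 = 0.4537, which rounds to 0.454.

0.454


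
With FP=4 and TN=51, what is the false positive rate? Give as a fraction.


FPR = FP / (FP + TN) = 4 / 55 = 4/55.

4/55


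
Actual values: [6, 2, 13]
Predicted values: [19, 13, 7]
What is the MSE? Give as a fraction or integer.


MSE = (1/3) * ((6-19)^2=169 + (2-13)^2=121 + (13-7)^2=36). Sum = 326. MSE = 326/3.

326/3


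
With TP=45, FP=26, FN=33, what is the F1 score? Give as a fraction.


Precision = 45/71 = 45/71. Recall = 45/78 = 15/26. F1 = 2*P*R/(P+R) = 90/149.

90/149


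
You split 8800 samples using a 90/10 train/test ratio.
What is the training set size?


Test set = 8800 * 10% = 880. Training set = 8800 - 880 = 7920.

7920


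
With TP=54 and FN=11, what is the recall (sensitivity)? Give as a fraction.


Recall = TP / (TP + FN) = 54 / 65 = 54/65.

54/65


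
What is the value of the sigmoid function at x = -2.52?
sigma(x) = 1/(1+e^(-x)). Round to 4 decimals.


sigma(-2.52) = 1/(1+e^(2.52)) = 1/(1+12.428597) = 1/13.428597 = 0.0745.

0.0745


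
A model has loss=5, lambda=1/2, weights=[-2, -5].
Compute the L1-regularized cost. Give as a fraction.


L1 norm = sum(|w|) = 7. J = 5 + 1/2 * 7 = 17/2.

17/2


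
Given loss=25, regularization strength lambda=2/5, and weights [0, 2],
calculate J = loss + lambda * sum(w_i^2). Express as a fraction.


L2 sq norm = sum(w^2) = 4. J = 25 + 2/5 * 4 = 133/5.

133/5


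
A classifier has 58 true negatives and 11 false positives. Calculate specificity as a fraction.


Specificity = TN / (TN + FP) = 58 / 69 = 58/69.

58/69


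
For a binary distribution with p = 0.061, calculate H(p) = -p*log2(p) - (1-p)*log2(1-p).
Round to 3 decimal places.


H = -0.061*log2(0.061) - 0.939*log2(0.939) = 0.331.

0.331


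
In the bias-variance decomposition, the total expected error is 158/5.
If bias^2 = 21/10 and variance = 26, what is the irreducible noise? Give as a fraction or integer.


Total error = bias^2 + variance + irreducible noise. So irreducible noise = 158/5 - 21/10 - 26 = 7/2.

7/2


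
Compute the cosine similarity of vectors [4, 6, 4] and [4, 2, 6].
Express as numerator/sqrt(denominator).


dot = 52. |a|^2 = 68, |b|^2 = 56. cos = 52/sqrt(3808).

52/sqrt(3808)


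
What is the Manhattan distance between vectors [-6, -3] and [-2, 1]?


d = sum of absolute differences: |-6--2|=4 + |-3-1|=4 = 8.

8


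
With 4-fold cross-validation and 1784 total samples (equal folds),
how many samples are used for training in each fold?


Each validation fold has 1784/4 = 446 samples. Training set = 1784 - 446 = 1338.

1338


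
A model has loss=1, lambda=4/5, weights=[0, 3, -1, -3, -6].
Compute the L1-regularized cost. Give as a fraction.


L1 norm = sum(|w|) = 13. J = 1 + 4/5 * 13 = 57/5.

57/5


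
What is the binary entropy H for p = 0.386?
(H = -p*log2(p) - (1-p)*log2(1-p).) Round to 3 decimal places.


H = -0.386*log2(0.386) - 0.614*log2(0.614) = 0.962.

0.962


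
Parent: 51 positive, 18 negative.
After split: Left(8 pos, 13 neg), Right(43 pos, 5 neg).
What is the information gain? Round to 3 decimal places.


H(parent) = 0.8281. H(left) = 0.9587, H(right) = 0.4821. Weighted = (21/69)*0.9587 + (48/69)*0.4821 = 0.6272. IG = 0.8281 - 0.6272 = 0.2009, which rounds to 0.201.

0.201


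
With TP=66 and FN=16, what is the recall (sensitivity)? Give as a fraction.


Recall = TP / (TP + FN) = 66 / 82 = 33/41.

33/41


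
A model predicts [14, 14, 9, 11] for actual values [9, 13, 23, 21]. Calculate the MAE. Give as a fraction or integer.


MAE = (1/4) * (|9-14|=5 + |13-14|=1 + |23-9|=14 + |21-11|=10). Sum = 30. MAE = 15/2.

15/2


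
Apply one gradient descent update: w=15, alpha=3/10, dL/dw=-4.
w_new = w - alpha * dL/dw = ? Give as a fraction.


w_new = 15 - 3/10 * -4 = 15 - -6/5 = 81/5.

81/5


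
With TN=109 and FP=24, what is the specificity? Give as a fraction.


Specificity = TN / (TN + FP) = 109 / 133 = 109/133.

109/133


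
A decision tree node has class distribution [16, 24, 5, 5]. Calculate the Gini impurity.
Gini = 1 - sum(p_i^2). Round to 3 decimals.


Total = 50. Proportions: 16/50, 24/50, 5/50, 5/50. sum(p_i^2) = 0.3528. Gini = 1 - 0.3528 = 0.6472, which rounds to 0.647.

0.647


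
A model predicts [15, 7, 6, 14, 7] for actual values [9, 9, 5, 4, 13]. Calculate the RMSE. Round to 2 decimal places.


MSE = 35.4000. RMSE = sqrt(35.4000) = 5.95.

5.95


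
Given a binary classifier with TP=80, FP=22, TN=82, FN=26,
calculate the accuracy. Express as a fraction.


Accuracy = (TP + TN) / (TP + TN + FP + FN) = (80 + 82) / 210 = 27/35.

27/35


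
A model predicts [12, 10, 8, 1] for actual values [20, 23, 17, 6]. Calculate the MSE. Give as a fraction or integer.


MSE = (1/4) * ((20-12)^2=64 + (23-10)^2=169 + (17-8)^2=81 + (6-1)^2=25). Sum = 339. MSE = 339/4.

339/4


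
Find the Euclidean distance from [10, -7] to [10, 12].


d = sqrt(sum of squared differences). (10-10)^2=0, (-7-12)^2=361. Sum = 361.

19


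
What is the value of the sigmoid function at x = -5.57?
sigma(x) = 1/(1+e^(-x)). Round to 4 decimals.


sigma(-5.57) = 1/(1+e^(5.57)) = 1/(1+262.434099) = 1/263.434099 = 0.0038.

0.0038


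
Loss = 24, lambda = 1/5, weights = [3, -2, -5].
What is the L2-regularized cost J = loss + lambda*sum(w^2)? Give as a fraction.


L2 sq norm = sum(w^2) = 38. J = 24 + 1/5 * 38 = 158/5.

158/5


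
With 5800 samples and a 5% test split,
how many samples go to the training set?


Test set = 5800 * 5% = 290. Training set = 5800 - 290 = 5510.

5510


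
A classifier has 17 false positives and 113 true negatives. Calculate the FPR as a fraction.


FPR = FP / (FP + TN) = 17 / 130 = 17/130.

17/130


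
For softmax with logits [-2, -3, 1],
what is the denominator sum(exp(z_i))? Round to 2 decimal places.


Denom = e^-2=0.1353 + e^-3=0.0498 + e^1=2.7183. Sum = 2.9034, which rounds to 2.90.

2.90


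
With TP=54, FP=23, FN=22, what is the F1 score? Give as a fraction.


Precision = 54/77 = 54/77. Recall = 54/76 = 27/38. F1 = 2*P*R/(P+R) = 12/17.

12/17


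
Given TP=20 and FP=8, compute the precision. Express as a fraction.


Precision = TP / (TP + FP) = 20 / 28 = 5/7.

5/7


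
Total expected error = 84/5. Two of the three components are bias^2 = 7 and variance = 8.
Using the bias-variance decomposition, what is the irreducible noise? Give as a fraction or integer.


Total error = bias^2 + variance + irreducible noise. So irreducible noise = 84/5 - 7 - 8 = 9/5.

9/5


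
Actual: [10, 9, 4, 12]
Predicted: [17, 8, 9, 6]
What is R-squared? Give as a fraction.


Mean(y) = 35/4. SS_res = 111. SS_tot = 139/4. R^2 = 1 - 111/(139/4) = -305/139.

-305/139


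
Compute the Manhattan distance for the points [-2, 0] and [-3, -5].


d = sum of absolute differences: |-2--3|=1 + |0--5|=5 = 6.

6


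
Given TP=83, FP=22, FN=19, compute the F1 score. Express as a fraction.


Precision = 83/105 = 83/105. Recall = 83/102 = 83/102. F1 = 2*P*R/(P+R) = 166/207.

166/207


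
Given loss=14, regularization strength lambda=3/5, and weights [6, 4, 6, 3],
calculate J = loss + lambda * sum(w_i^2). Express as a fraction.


L2 sq norm = sum(w^2) = 97. J = 14 + 3/5 * 97 = 361/5.

361/5


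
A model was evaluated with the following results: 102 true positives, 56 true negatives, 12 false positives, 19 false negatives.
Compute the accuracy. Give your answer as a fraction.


Accuracy = (TP + TN) / (TP + TN + FP + FN) = (102 + 56) / 189 = 158/189.

158/189


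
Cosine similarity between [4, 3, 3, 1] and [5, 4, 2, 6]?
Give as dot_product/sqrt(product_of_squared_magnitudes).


dot = 44. |a|^2 = 35, |b|^2 = 81. cos = 44/sqrt(2835).

44/sqrt(2835)


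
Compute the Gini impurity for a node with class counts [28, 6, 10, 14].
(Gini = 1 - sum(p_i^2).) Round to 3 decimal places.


Total = 58. Proportions: 28/58, 6/58, 10/58, 14/58. sum(p_i^2) = 0.3317. Gini = 1 - 0.3317 = 0.6683, which rounds to 0.668.

0.668


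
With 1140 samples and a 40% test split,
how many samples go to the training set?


Test set = 1140 * 40% = 456. Training set = 1140 - 456 = 684.

684


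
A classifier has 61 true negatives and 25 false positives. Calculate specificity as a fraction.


Specificity = TN / (TN + FP) = 61 / 86 = 61/86.

61/86


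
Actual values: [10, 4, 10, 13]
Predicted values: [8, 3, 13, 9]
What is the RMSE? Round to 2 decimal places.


MSE = 7.5000. RMSE = sqrt(7.5000) = 2.74.

2.74


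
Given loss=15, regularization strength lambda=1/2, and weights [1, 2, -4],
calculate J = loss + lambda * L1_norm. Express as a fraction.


L1 norm = sum(|w|) = 7. J = 15 + 1/2 * 7 = 37/2.

37/2


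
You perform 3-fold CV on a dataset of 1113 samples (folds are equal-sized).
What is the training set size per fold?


Each validation fold has 1113/3 = 371 samples. Training set = 1113 - 371 = 742.

742


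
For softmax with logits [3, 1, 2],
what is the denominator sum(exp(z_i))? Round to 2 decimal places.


Denom = e^3=20.0855 + e^1=2.7183 + e^2=7.3891. Sum = 30.1929, which rounds to 30.19.

30.19


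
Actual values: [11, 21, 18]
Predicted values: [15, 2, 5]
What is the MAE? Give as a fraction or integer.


MAE = (1/3) * (|11-15|=4 + |21-2|=19 + |18-5|=13). Sum = 36. MAE = 12.

12


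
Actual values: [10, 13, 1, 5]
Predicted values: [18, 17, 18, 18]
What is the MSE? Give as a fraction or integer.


MSE = (1/4) * ((10-18)^2=64 + (13-17)^2=16 + (1-18)^2=289 + (5-18)^2=169). Sum = 538. MSE = 269/2.

269/2


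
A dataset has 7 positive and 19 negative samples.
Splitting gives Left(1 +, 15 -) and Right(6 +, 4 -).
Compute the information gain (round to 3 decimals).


H(parent) = 0.8404. H(left) = 0.3373, H(right) = 0.9710. Weighted = (16/26)*0.3373 + (10/26)*0.9710 = 0.5810. IG = 0.8404 - 0.5810 = 0.2594, which rounds to 0.259.

0.259


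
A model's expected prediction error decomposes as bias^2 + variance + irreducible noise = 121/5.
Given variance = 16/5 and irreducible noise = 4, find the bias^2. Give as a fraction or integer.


Total error = bias^2 + variance + irreducible noise. So bias^2 = 121/5 - 16/5 - 4 = 17.

17


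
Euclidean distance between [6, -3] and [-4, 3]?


d = sqrt(sum of squared differences). (6--4)^2=100, (-3-3)^2=36. Sum = 136.

sqrt(136)


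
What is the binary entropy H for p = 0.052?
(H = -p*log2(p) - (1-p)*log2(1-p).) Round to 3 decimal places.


H = -0.052*log2(0.052) - 0.948*log2(0.948) = 0.295.

0.295


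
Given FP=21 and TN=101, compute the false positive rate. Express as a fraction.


FPR = FP / (FP + TN) = 21 / 122 = 21/122.

21/122


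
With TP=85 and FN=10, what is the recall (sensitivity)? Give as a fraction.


Recall = TP / (TP + FN) = 85 / 95 = 17/19.

17/19


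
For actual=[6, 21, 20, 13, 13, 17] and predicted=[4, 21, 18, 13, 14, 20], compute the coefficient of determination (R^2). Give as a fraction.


Mean(y) = 15. SS_res = 18. SS_tot = 154. R^2 = 1 - 18/(154) = 68/77.

68/77


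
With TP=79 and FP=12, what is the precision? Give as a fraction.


Precision = TP / (TP + FP) = 79 / 91 = 79/91.

79/91


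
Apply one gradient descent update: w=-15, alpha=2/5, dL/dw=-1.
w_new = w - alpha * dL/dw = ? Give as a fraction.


w_new = -15 - 2/5 * -1 = -15 - -2/5 = -73/5.

-73/5


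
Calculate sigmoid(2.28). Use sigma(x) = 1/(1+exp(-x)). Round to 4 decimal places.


sigma(2.28) = 1/(1+e^(-2.28)) = 1/(1+0.102284) = 1/1.102284 = 0.9072.

0.9072


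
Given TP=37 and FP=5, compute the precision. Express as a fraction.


Precision = TP / (TP + FP) = 37 / 42 = 37/42.

37/42


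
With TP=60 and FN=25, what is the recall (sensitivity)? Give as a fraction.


Recall = TP / (TP + FN) = 60 / 85 = 12/17.

12/17


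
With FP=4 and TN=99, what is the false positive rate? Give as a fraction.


FPR = FP / (FP + TN) = 4 / 103 = 4/103.

4/103


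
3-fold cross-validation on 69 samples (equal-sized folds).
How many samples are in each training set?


Each validation fold has 69/3 = 23 samples. Training set = 69 - 23 = 46.

46


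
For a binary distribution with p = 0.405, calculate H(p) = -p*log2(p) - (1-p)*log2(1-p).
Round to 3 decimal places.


H = -0.405*log2(0.405) - 0.595*log2(0.595) = 0.974.

0.974


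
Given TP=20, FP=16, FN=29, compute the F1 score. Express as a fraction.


Precision = 20/36 = 5/9. Recall = 20/49 = 20/49. F1 = 2*P*R/(P+R) = 8/17.

8/17


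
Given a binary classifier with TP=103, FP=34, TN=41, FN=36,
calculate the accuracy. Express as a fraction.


Accuracy = (TP + TN) / (TP + TN + FP + FN) = (103 + 41) / 214 = 72/107.

72/107


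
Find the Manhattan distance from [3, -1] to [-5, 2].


d = sum of absolute differences: |3--5|=8 + |-1-2|=3 = 11.

11


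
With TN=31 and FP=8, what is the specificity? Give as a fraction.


Specificity = TN / (TN + FP) = 31 / 39 = 31/39.

31/39


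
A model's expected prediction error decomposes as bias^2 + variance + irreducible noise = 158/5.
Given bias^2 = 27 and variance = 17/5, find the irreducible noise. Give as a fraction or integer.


Total error = bias^2 + variance + irreducible noise. So irreducible noise = 158/5 - 27 - 17/5 = 6/5.

6/5


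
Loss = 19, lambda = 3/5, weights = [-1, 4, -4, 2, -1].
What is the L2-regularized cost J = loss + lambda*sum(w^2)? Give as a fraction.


L2 sq norm = sum(w^2) = 38. J = 19 + 3/5 * 38 = 209/5.

209/5


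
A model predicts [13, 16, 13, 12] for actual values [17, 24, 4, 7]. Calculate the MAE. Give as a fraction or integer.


MAE = (1/4) * (|17-13|=4 + |24-16|=8 + |4-13|=9 + |7-12|=5). Sum = 26. MAE = 13/2.

13/2


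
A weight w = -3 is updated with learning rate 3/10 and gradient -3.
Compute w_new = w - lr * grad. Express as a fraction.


w_new = -3 - 3/10 * -3 = -3 - -9/10 = -21/10.

-21/10


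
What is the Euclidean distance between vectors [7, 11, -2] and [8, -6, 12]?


d = sqrt(sum of squared differences). (7-8)^2=1, (11--6)^2=289, (-2-12)^2=196. Sum = 486.

sqrt(486)


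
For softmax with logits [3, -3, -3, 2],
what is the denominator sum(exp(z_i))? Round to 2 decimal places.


Denom = e^3=20.0855 + e^-3=0.0498 + e^-3=0.0498 + e^2=7.3891. Sum = 27.5742, which rounds to 27.57.

27.57


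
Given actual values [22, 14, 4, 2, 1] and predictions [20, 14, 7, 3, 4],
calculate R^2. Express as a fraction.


Mean(y) = 43/5. SS_res = 23. SS_tot = 1656/5. R^2 = 1 - 23/(1656/5) = 67/72.

67/72


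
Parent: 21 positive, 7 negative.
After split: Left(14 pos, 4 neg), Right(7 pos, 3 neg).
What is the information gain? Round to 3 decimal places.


H(parent) = 0.8113. H(left) = 0.7642, H(right) = 0.8813. Weighted = (18/28)*0.7642 + (10/28)*0.8813 = 0.8060. IG = 0.8113 - 0.8060 = 0.0053, which rounds to 0.005.

0.005


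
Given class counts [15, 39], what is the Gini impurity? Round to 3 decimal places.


Total = 54. Proportions: 15/54, 39/54. sum(p_i^2) = 0.5988. Gini = 1 - 0.5988 = 0.4012, which rounds to 0.401.

0.401


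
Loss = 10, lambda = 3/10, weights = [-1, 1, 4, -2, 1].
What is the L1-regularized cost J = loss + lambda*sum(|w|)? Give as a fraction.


L1 norm = sum(|w|) = 9. J = 10 + 3/10 * 9 = 127/10.

127/10


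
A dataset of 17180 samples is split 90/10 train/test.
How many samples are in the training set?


Test set = 17180 * 10% = 1718. Training set = 17180 - 1718 = 15462.

15462


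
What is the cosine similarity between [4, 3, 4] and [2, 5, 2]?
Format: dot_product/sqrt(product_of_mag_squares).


dot = 31. |a|^2 = 41, |b|^2 = 33. cos = 31/sqrt(1353).

31/sqrt(1353)


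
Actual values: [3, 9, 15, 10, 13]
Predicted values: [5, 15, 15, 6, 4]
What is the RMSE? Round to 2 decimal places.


MSE = 27.4000. RMSE = sqrt(27.4000) = 5.23.

5.23


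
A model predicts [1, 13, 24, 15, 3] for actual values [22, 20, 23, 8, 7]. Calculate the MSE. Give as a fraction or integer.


MSE = (1/5) * ((22-1)^2=441 + (20-13)^2=49 + (23-24)^2=1 + (8-15)^2=49 + (7-3)^2=16). Sum = 556. MSE = 556/5.

556/5


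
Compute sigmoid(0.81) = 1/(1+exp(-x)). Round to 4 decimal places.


sigma(0.81) = 1/(1+e^(-0.81)) = 1/(1+0.444858) = 1/1.444858 = 0.6921.

0.6921


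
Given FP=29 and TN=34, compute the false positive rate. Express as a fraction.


FPR = FP / (FP + TN) = 29 / 63 = 29/63.

29/63


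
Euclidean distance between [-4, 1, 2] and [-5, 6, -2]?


d = sqrt(sum of squared differences). (-4--5)^2=1, (1-6)^2=25, (2--2)^2=16. Sum = 42.

sqrt(42)


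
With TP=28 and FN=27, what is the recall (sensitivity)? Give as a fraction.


Recall = TP / (TP + FN) = 28 / 55 = 28/55.

28/55


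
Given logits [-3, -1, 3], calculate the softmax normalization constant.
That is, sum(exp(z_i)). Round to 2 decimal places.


Denom = e^-3=0.0498 + e^-1=0.3679 + e^3=20.0855. Sum = 20.5032, which rounds to 20.50.

20.50


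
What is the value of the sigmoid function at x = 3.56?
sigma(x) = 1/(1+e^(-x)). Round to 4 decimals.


sigma(3.56) = 1/(1+e^(-3.56)) = 1/(1+0.028439) = 1/1.028439 = 0.9723.

0.9723


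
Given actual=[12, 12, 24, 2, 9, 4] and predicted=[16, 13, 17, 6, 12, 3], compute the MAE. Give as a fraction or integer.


MAE = (1/6) * (|12-16|=4 + |12-13|=1 + |24-17|=7 + |2-6|=4 + |9-12|=3 + |4-3|=1). Sum = 20. MAE = 10/3.

10/3


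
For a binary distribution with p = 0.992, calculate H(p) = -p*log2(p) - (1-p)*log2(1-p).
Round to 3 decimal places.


H = -0.992*log2(0.992) - 0.008*log2(0.008) = 0.067.

0.067


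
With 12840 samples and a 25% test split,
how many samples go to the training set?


Test set = 12840 * 25% = 3210. Training set = 12840 - 3210 = 9630.

9630


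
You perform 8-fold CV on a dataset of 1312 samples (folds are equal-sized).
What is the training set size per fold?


Each validation fold has 1312/8 = 164 samples. Training set = 1312 - 164 = 1148.

1148


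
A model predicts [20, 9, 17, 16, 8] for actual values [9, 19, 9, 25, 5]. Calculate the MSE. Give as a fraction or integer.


MSE = (1/5) * ((9-20)^2=121 + (19-9)^2=100 + (9-17)^2=64 + (25-16)^2=81 + (5-8)^2=9). Sum = 375. MSE = 75.

75


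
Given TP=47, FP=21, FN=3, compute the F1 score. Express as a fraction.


Precision = 47/68 = 47/68. Recall = 47/50 = 47/50. F1 = 2*P*R/(P+R) = 47/59.

47/59


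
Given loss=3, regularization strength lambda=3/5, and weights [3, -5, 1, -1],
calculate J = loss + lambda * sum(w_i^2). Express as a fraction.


L2 sq norm = sum(w^2) = 36. J = 3 + 3/5 * 36 = 123/5.

123/5


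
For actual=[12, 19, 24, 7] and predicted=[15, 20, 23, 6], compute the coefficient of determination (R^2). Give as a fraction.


Mean(y) = 31/2. SS_res = 12. SS_tot = 169. R^2 = 1 - 12/(169) = 157/169.

157/169


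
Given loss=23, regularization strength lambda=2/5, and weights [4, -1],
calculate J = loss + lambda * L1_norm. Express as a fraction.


L1 norm = sum(|w|) = 5. J = 23 + 2/5 * 5 = 25.

25


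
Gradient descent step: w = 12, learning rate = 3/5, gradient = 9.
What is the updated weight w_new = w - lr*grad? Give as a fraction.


w_new = 12 - 3/5 * 9 = 12 - 27/5 = 33/5.

33/5


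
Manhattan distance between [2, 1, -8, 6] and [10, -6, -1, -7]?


d = sum of absolute differences: |2-10|=8 + |1--6|=7 + |-8--1|=7 + |6--7|=13 = 35.

35


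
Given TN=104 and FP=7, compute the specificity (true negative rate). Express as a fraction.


Specificity = TN / (TN + FP) = 104 / 111 = 104/111.

104/111


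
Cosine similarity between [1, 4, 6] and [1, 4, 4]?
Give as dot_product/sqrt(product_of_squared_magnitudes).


dot = 41. |a|^2 = 53, |b|^2 = 33. cos = 41/sqrt(1749).

41/sqrt(1749)


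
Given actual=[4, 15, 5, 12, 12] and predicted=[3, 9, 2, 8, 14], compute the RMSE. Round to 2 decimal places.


MSE = 13.2000. RMSE = sqrt(13.2000) = 3.63.

3.63


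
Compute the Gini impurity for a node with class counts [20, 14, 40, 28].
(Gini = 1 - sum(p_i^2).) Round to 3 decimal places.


Total = 102. Proportions: 20/102, 14/102, 40/102, 28/102. sum(p_i^2) = 0.2864. Gini = 1 - 0.2864 = 0.7136, which rounds to 0.714.

0.714


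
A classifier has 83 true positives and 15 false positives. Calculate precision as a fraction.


Precision = TP / (TP + FP) = 83 / 98 = 83/98.

83/98


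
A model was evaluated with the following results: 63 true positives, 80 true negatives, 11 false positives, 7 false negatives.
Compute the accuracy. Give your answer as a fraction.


Accuracy = (TP + TN) / (TP + TN + FP + FN) = (63 + 80) / 161 = 143/161.

143/161


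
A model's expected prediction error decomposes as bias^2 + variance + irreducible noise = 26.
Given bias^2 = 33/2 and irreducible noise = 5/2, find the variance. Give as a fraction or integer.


Total error = bias^2 + variance + irreducible noise. So variance = 26 - 33/2 - 5/2 = 7.

7


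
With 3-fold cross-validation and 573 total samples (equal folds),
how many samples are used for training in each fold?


Each validation fold has 573/3 = 191 samples. Training set = 573 - 191 = 382.

382


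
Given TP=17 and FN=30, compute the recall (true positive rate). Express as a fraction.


Recall = TP / (TP + FN) = 17 / 47 = 17/47.

17/47


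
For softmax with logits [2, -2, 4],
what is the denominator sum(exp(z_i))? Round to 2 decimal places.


Denom = e^2=7.3891 + e^-2=0.1353 + e^4=54.5982. Sum = 62.1226, which rounds to 62.12.

62.12


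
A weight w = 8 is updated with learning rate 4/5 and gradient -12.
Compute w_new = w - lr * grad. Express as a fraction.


w_new = 8 - 4/5 * -12 = 8 - -48/5 = 88/5.

88/5


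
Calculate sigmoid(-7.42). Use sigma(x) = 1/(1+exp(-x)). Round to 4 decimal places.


sigma(-7.42) = 1/(1+e^(7.42)) = 1/(1+1669.033508) = 1/1670.033508 = 0.0006.

0.0006


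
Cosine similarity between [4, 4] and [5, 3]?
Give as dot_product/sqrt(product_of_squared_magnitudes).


dot = 32. |a|^2 = 32, |b|^2 = 34. cos = 32/sqrt(1088).

32/sqrt(1088)


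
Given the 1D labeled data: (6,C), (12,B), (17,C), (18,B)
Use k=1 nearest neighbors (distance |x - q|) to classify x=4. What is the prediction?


Distances: |6-4|=2, |12-4|=8, |17-4|=13, |18-4|=14. 1 nearest: (6,C). Counts: {'C': 1}. Majority class: C.

C


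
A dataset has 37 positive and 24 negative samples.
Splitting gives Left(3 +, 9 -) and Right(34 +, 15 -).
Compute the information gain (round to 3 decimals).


H(parent) = 0.9670. H(left) = 0.8113, H(right) = 0.8886. Weighted = (12/61)*0.8113 + (49/61)*0.8886 = 0.8734. IG = 0.9670 - 0.8734 = 0.0936, which rounds to 0.094.

0.094


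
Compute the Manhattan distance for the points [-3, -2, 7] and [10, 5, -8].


d = sum of absolute differences: |-3-10|=13 + |-2-5|=7 + |7--8|=15 = 35.

35


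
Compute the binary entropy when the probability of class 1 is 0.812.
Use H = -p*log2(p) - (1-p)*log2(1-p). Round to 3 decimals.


H = -0.812*log2(0.812) - 0.188*log2(0.188) = 0.697.

0.697


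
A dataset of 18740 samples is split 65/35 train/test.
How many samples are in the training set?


Test set = 18740 * 35% = 6559. Training set = 18740 - 6559 = 12181.

12181


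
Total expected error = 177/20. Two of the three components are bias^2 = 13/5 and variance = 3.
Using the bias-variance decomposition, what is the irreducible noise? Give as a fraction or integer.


Total error = bias^2 + variance + irreducible noise. So irreducible noise = 177/20 - 13/5 - 3 = 13/4.

13/4


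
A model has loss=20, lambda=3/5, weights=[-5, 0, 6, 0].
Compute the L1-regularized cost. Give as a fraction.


L1 norm = sum(|w|) = 11. J = 20 + 3/5 * 11 = 133/5.

133/5


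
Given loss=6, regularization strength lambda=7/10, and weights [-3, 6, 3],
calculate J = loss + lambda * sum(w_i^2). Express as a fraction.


L2 sq norm = sum(w^2) = 54. J = 6 + 7/10 * 54 = 219/5.

219/5


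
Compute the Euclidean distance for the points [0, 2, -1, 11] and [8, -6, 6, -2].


d = sqrt(sum of squared differences). (0-8)^2=64, (2--6)^2=64, (-1-6)^2=49, (11--2)^2=169. Sum = 346.

sqrt(346)


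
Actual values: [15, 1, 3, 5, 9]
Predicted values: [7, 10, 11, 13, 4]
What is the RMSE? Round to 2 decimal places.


MSE = 59.6000. RMSE = sqrt(59.6000) = 7.72.

7.72


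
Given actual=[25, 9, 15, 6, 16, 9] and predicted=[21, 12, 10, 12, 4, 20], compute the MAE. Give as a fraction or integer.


MAE = (1/6) * (|25-21|=4 + |9-12|=3 + |15-10|=5 + |6-12|=6 + |16-4|=12 + |9-20|=11). Sum = 41. MAE = 41/6.

41/6


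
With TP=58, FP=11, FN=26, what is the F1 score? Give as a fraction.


Precision = 58/69 = 58/69. Recall = 58/84 = 29/42. F1 = 2*P*R/(P+R) = 116/153.

116/153


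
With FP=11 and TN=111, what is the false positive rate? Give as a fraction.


FPR = FP / (FP + TN) = 11 / 122 = 11/122.

11/122


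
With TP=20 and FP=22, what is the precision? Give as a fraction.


Precision = TP / (TP + FP) = 20 / 42 = 10/21.

10/21


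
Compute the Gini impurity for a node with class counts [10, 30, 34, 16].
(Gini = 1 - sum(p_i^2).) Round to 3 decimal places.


Total = 90. Proportions: 10/90, 30/90, 34/90, 16/90. sum(p_i^2) = 0.2978. Gini = 1 - 0.2978 = 0.7022, which rounds to 0.702.

0.702


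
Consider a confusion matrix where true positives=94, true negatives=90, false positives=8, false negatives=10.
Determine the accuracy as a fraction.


Accuracy = (TP + TN) / (TP + TN + FP + FN) = (94 + 90) / 202 = 92/101.

92/101


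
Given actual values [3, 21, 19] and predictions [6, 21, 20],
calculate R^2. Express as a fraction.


Mean(y) = 43/3. SS_res = 10. SS_tot = 584/3. R^2 = 1 - 10/(584/3) = 277/292.

277/292


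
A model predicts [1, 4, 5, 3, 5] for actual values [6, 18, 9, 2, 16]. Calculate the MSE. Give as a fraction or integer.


MSE = (1/5) * ((6-1)^2=25 + (18-4)^2=196 + (9-5)^2=16 + (2-3)^2=1 + (16-5)^2=121). Sum = 359. MSE = 359/5.

359/5


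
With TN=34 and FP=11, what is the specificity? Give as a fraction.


Specificity = TN / (TN + FP) = 34 / 45 = 34/45.

34/45


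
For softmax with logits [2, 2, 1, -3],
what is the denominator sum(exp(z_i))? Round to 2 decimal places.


Denom = e^2=7.3891 + e^2=7.3891 + e^1=2.7183 + e^-3=0.0498. Sum = 17.5463, which rounds to 17.55.

17.55


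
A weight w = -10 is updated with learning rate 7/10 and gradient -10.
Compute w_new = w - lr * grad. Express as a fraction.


w_new = -10 - 7/10 * -10 = -10 - -7 = -3.

-3


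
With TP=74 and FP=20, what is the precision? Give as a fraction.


Precision = TP / (TP + FP) = 74 / 94 = 37/47.

37/47


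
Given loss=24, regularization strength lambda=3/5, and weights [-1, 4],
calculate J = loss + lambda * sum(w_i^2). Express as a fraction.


L2 sq norm = sum(w^2) = 17. J = 24 + 3/5 * 17 = 171/5.

171/5


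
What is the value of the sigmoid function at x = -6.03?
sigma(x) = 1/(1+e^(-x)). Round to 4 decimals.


sigma(-6.03) = 1/(1+e^(6.03)) = 1/(1+415.715029) = 1/416.715029 = 0.0024.

0.0024


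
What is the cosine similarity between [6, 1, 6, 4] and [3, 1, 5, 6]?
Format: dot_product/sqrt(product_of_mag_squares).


dot = 73. |a|^2 = 89, |b|^2 = 71. cos = 73/sqrt(6319).

73/sqrt(6319)


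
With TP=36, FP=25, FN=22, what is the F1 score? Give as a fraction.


Precision = 36/61 = 36/61. Recall = 36/58 = 18/29. F1 = 2*P*R/(P+R) = 72/119.

72/119
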